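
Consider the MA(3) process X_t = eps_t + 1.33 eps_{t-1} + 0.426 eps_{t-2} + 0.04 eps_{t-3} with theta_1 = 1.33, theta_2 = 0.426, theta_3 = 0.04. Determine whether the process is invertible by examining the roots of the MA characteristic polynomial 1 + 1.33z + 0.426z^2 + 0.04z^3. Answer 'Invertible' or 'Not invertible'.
\text{Invertible}

The MA(q) characteristic polynomial is P(z) = 1 + 1.33z + 0.426z^2 + 0.04z^3.
Invertibility requires all roots to lie outside the unit circle, i.e. |z| > 1 for every root.
Degree 3: look for a simple real root z0 first, then factor out (1 - z/z0) and solve the remaining quadratic.
Testing z0 = -5: P(-5) = 1 + (1.33)(-5) + (0.426)(-5)^2 + (0.04)(-5)^3
  = 1 + (-6.65) + (10.65) + (-5) = 0.  So z_0 = -5 is a root, |z_0| = 5.
Divide out the factor (1 + 0.2 z) = (1 - z/z0) (since 1/z0 = -0.2):
  P(z) = (1 + 0.2 z)(1 + (1.13) z + (0.2) z^2)
  [check: z-coef 1.13 - (-0.2) = 1.33; z^2-coef 0.2 - (-0.2)(1.13) = 0.426; z^3-coef -(-0.2)(0.2) = 0.04.]
Remaining roots from the quadratic factor 1 + (1.13) z + (0.2) z^2:
  Set 1 + (1.13) z + (0.2) z^2 = 0, i.e. a z^2 + b z + c = 0 with a = 0.2, b = 1.13, c = 1.
  Discriminant D = b^2 - 4ac = (1.13)^2 - 4*(0.2)*1 = 1.2769 - (0.8) = 0.4769.
  D >= 0, so the roots are real: z = (-b +/- sqrt(D)) / (2a) = (-1.13 +/- 0.690579) / (0.4).
    z_1 = (-1.13 + 0.690579) / (0.4) = -1.0986,   |z_1| = 1.0986.
    z_2 = (-1.13 - 0.690579) / (0.4) = -4.5514,   |z_2| = 4.5514.
Moduli of all roots: 5.0000, 1.0986, 4.5514.
All moduli strictly greater than 1? Yes.
Verdict: Invertible.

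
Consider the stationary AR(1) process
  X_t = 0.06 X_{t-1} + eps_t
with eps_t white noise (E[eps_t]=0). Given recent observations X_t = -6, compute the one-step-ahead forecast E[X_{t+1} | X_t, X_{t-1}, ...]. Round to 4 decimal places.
E[X_{t+1} \mid \mathcal F_t] = -0.3600

For an AR(p) model X_t = c + sum_i phi_i X_{t-i} + eps_t, the
one-step-ahead conditional mean is
  E[X_{t+1} | X_t, ...] = c + sum_i phi_i X_{t+1-i}.
Substitute known values:
  E[X_{t+1} | ...] = (0.06) * (-6)
                   = -0.3600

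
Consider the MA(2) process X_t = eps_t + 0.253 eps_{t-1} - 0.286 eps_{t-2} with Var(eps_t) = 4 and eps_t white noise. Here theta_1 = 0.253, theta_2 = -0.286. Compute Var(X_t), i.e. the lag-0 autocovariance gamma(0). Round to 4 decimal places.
\gamma(0) = 4.5832

For an MA(q) process X_t = eps_t + sum_i theta_i eps_{t-i} with
Var(eps_t) = sigma^2, the variance is
  gamma(0) = sigma^2 * (1 + sum_i theta_i^2).
  sum_i theta_i^2 = (0.253)^2 + (-0.286)^2 = 0.064009 + 0.081796 = 0.145805.
  gamma(0) = 4 * (1 + 0.145805) = 4 * 1.145805 = 4.58322, which rounds to 4.5832.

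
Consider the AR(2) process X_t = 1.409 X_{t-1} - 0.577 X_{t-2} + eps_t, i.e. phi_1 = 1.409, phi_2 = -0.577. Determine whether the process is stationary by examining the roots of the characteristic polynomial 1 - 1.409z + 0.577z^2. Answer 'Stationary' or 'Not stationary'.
\text{Stationary}

The AR(p) characteristic polynomial is P(z) = 1 - 1.409z + 0.577z^2.
Stationarity requires all roots to lie outside the unit circle, i.e. |z| > 1 for every root.
Set 1 + (-1.409) z + (0.577) z^2 = 0, i.e. a z^2 + b z + c = 0 with a = 0.577, b = -1.409, c = 1.
Discriminant D = b^2 - 4ac = (-1.409)^2 - 4*(0.577)*1 = 1.985281 - (2.308) = -0.322719.
D < 0, so the roots are the complex-conjugate pair z = (-b +/- i sqrt(-D)) / (2a) = 1.221 +/- 0.4923i.
For a conjugate pair |z|^2 = z * conj(z) = (product of roots) = c/a = 1/(0.577) = 1.733102, so |z| = sqrt(1.733102) = 1.3165 for both roots.
Moduli of all roots: 1.3165, 1.3165.
All moduli strictly greater than 1? Yes.
Verdict: Stationary.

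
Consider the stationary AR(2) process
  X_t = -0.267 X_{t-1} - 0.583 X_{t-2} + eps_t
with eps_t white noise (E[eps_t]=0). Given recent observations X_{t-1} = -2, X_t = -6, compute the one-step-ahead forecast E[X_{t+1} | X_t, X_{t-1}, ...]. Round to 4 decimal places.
E[X_{t+1} \mid \mathcal F_t] = 2.7680

For an AR(p) model X_t = c + sum_i phi_i X_{t-i} + eps_t, the
one-step-ahead conditional mean is
  E[X_{t+1} | X_t, ...] = c + sum_i phi_i X_{t+1-i}.
Substitute known values:
  E[X_{t+1} | ...] = (-0.267) * (-6) + (-0.583) * (-2)
                   = 2.7680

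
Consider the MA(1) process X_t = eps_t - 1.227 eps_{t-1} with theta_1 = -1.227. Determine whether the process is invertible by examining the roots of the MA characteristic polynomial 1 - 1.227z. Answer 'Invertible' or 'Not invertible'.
\text{Not invertible}

The MA(q) characteristic polynomial is P(z) = 1 - 1.227z.
Invertibility requires all roots to lie outside the unit circle, i.e. |z| > 1 for every root.
This is linear in z: 1 + (-1.227) z = 0  =>  z = -1/(-1.227) = 0.814996,  |z| = 0.814996.
Moduli of all roots: 0.8150.
All moduli strictly greater than 1? No.
Verdict: Not invertible.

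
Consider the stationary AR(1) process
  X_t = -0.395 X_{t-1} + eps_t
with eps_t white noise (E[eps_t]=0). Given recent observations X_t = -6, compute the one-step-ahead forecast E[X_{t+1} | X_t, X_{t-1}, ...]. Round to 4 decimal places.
E[X_{t+1} \mid \mathcal F_t] = 2.3700

For an AR(p) model X_t = c + sum_i phi_i X_{t-i} + eps_t, the
one-step-ahead conditional mean is
  E[X_{t+1} | X_t, ...] = c + sum_i phi_i X_{t+1-i}.
Substitute known values:
  E[X_{t+1} | ...] = (-0.395) * (-6)
                   = 2.3700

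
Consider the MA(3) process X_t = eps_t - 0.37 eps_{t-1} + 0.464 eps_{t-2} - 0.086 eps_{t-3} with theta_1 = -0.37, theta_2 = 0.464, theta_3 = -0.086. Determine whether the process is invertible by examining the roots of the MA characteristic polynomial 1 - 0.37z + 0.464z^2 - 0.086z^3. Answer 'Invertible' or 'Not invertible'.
\text{Invertible}

The MA(q) characteristic polynomial is P(z) = 1 - 0.37z + 0.464z^2 - 0.086z^3.
Invertibility requires all roots to lie outside the unit circle, i.e. |z| > 1 for every root.
Degree 3: look for a simple real root z0 first, then factor out (1 - z/z0) and solve the remaining quadratic.
Testing z0 = 5: P(5) = 1 + (-0.37)(5) + (0.464)(5)^2 + (-0.086)(5)^3
  = 1 + (-1.85) + (11.6) + (-10.75) = 0.  So z_0 = 5 is a root, |z_0| = 5.
Divide out the factor (1 - 0.2 z) = (1 - z/z0) (since 1/z0 = 0.2):
  P(z) = (1 - 0.2 z)(1 + (-0.17) z + (0.43) z^2)
  [check: z-coef -0.17 - (0.2) = -0.37; z^2-coef 0.43 - (0.2)(-0.17) = 0.464; z^3-coef -(0.2)(0.43) = -0.086.]
Remaining roots from the quadratic factor 1 + (-0.17) z + (0.43) z^2:
  Set 1 + (-0.17) z + (0.43) z^2 = 0, i.e. a z^2 + b z + c = 0 with a = 0.43, b = -0.17, c = 1.
  Discriminant D = b^2 - 4ac = (-0.17)^2 - 4*(0.43)*1 = 0.0289 - (1.72) = -1.6911.
  D < 0, so the roots are the complex-conjugate pair z = (-b +/- i sqrt(-D)) / (2a) = 0.1977 +/- 1.5121i.
  For a conjugate pair |z|^2 = z * conj(z) = (product of roots) = c/a = 1/(0.43) = 2.325581, so |z| = sqrt(2.325581) = 1.525 for both roots.
Moduli of all roots: 5.0000, 1.5250, 1.5250.
All moduli strictly greater than 1? Yes.
Verdict: Invertible.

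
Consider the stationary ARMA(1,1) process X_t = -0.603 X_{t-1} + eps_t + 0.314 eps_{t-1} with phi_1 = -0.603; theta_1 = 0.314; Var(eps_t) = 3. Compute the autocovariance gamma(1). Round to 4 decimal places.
\gamma(1) = -1.1044

Multiply the model equation by X_{t-k} and take expectations. With theta_0 = psi_0 = 1 and psi_j the MA(infinity) weights, this gives
  gamma(k) - sum_i phi_i gamma(k-i) = c_k,
  c_k = sigma^2 * sum_{j=k..q} theta_j psi_{j-k}   (c_k = 0 for k > q),
using gamma(-m) = gamma(m).
psi-weights needed (psi_j = theta_j + sum_i phi_i psi_{j-i}):
  psi_1 = theta_1 + phi_1 = 0.314 + (-0.603) = -0.289
Right-hand sides:
  c_0 = sigma^2 (1 + theta_1 psi_1) = 3 * (1 + (0.314)(-0.289)) = 3 * 0.909254 = 2.727762
  c_1 = sigma^2 theta_1 = 3 * (0.314) = 0.942
  c_2 = 0
Equations for k = 0 and k = 1 (AR order 1):
  gamma(0) = phi_1 gamma(1) + c_0
  gamma(1) = phi_1 gamma(0) + c_1
Substituting the second into the first: gamma(0) (1 - phi_1^2) = c_0 + phi_1 c_1, so
  gamma(0) = (c_0 + phi_1 c_1) / (1 - phi_1^2) = (2.727762 + (-0.603)(0.942)) / (1 - (-0.603)^2) = 2.159736 / 0.636391 = 3.393725.
  gamma(1) = phi_1 gamma(0) + c_1 = (-0.603)(3.393725) + (0.942) = -1.104416.
Therefore gamma(1) = -1.1044 (to 4 decimal places).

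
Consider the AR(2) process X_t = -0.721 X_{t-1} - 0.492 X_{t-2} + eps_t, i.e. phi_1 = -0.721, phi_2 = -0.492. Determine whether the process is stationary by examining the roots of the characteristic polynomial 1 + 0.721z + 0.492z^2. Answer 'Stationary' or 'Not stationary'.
\text{Stationary}

The AR(p) characteristic polynomial is P(z) = 1 + 0.721z + 0.492z^2.
Stationarity requires all roots to lie outside the unit circle, i.e. |z| > 1 for every root.
Set 1 + (0.721) z + (0.492) z^2 = 0, i.e. a z^2 + b z + c = 0 with a = 0.492, b = 0.721, c = 1.
Discriminant D = b^2 - 4ac = (0.721)^2 - 4*(0.492)*1 = 0.519841 - (1.968) = -1.448159.
D < 0, so the roots are the complex-conjugate pair z = (-b +/- i sqrt(-D)) / (2a) = -0.7327 +/- 1.223i.
For a conjugate pair |z|^2 = z * conj(z) = (product of roots) = c/a = 1/(0.492) = 2.03252, so |z| = sqrt(2.03252) = 1.4257 for both roots.
Moduli of all roots: 1.4257, 1.4257.
All moduli strictly greater than 1? Yes.
Verdict: Stationary.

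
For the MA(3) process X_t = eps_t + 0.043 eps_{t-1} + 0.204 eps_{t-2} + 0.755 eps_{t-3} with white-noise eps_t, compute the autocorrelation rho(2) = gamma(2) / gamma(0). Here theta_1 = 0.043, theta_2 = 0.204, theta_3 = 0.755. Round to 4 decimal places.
\rho(2) = 0.1466

For an MA(q) process with theta_0 = 1, the autocovariance is
  gamma(k) = sigma^2 * sum_{i=0..q-k} theta_i * theta_{i+k},
and rho(k) = gamma(k) / gamma(0). Sigma^2 cancels.
  numerator   = (1)*(0.204) + (0.043)*(0.755) = 0.236465.
  denominator = (1)^2 + (0.043)^2 + (0.204)^2 + (0.755)^2 = 1.61349.
  rho(2) = 0.236465 / 1.61349 = 0.1466.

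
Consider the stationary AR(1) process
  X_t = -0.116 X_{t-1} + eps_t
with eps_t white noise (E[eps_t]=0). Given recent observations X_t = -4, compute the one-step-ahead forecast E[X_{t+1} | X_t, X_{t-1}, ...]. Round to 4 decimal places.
E[X_{t+1} \mid \mathcal F_t] = 0.4640

For an AR(p) model X_t = c + sum_i phi_i X_{t-i} + eps_t, the
one-step-ahead conditional mean is
  E[X_{t+1} | X_t, ...] = c + sum_i phi_i X_{t+1-i}.
Substitute known values:
  E[X_{t+1} | ...] = (-0.116) * (-4)
                   = 0.4640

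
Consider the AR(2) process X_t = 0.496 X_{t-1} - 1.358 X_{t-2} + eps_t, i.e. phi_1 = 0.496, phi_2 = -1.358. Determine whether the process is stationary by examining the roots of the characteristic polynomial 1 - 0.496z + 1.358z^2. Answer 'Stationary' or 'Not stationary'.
\text{Not stationary}

The AR(p) characteristic polynomial is P(z) = 1 - 0.496z + 1.358z^2.
Stationarity requires all roots to lie outside the unit circle, i.e. |z| > 1 for every root.
Set 1 + (-0.496) z + (1.358) z^2 = 0, i.e. a z^2 + b z + c = 0 with a = 1.358, b = -0.496, c = 1.
Discriminant D = b^2 - 4ac = (-0.496)^2 - 4*(1.358)*1 = 0.246016 - (5.432) = -5.185984.
D < 0, so the roots are the complex-conjugate pair z = (-b +/- i sqrt(-D)) / (2a) = 0.1826 +/- 0.8385i.
For a conjugate pair |z|^2 = z * conj(z) = (product of roots) = c/a = 1/(1.358) = 0.736377, so |z| = sqrt(0.736377) = 0.8581 for both roots.
Moduli of all roots: 0.8581, 0.8581.
All moduli strictly greater than 1? No.
Verdict: Not stationary.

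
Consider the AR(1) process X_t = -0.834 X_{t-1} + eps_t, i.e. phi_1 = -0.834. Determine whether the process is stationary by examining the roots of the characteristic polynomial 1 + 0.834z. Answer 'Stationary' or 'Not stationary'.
\text{Stationary}

The AR(p) characteristic polynomial is P(z) = 1 + 0.834z.
Stationarity requires all roots to lie outside the unit circle, i.e. |z| > 1 for every root.
This is linear in z: 1 + (0.834) z = 0  =>  z = -1/(0.834) = -1.199041,  |z| = 1.199041.
Moduli of all roots: 1.1990.
All moduli strictly greater than 1? Yes.
Verdict: Stationary.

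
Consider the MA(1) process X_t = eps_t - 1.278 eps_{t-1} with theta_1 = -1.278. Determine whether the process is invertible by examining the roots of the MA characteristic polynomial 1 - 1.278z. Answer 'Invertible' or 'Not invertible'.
\text{Not invertible}

The MA(q) characteristic polynomial is P(z) = 1 - 1.278z.
Invertibility requires all roots to lie outside the unit circle, i.e. |z| > 1 for every root.
This is linear in z: 1 + (-1.278) z = 0  =>  z = -1/(-1.278) = 0.782473,  |z| = 0.782473.
Moduli of all roots: 0.7825.
All moduli strictly greater than 1? No.
Verdict: Not invertible.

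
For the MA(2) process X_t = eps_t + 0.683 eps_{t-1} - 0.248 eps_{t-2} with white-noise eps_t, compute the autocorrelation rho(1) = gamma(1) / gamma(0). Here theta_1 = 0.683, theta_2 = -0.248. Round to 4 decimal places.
\rho(1) = 0.3361

For an MA(q) process with theta_0 = 1, the autocovariance is
  gamma(k) = sigma^2 * sum_{i=0..q-k} theta_i * theta_{i+k},
and rho(k) = gamma(k) / gamma(0). Sigma^2 cancels.
  numerator   = (1)*(0.683) + (0.683)*(-0.248) = 0.513616.
  denominator = (1)^2 + (0.683)^2 + (-0.248)^2 = 1.527993.
  rho(1) = 0.513616 / 1.527993 = 0.3361.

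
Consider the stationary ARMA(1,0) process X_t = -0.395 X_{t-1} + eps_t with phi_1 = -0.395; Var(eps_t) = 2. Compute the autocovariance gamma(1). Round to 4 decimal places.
\gamma(1) = -0.9360

Multiply the model equation by X_{t-k} and take expectations. With theta_0 = psi_0 = 1 and psi_j the MA(infinity) weights, this gives
  gamma(k) - sum_i phi_i gamma(k-i) = c_k,
  c_k = sigma^2 * sum_{j=k..q} theta_j psi_{j-k}   (c_k = 0 for k > q),
using gamma(-m) = gamma(m).
Pure AR (q = 0): c_0 = sigma^2 = 2, c_k = 0 for k >= 1.
Equations for k = 0 and k = 1 (AR order 1):
  gamma(0) = phi_1 gamma(1) + c_0
  gamma(1) = phi_1 gamma(0) + c_1
Substituting the second into the first: gamma(0) (1 - phi_1^2) = c_0 + phi_1 c_1, so
  gamma(0) = c_0 / (1 - phi_1^2) = 2 / (1 - (-0.395)^2) = 2 / 0.843975 = 2.369738.
  gamma(1) = phi_1 gamma(0) = (-0.395)(2.369738) = -0.936047.
Therefore gamma(1) = -0.9360 (to 4 decimal places).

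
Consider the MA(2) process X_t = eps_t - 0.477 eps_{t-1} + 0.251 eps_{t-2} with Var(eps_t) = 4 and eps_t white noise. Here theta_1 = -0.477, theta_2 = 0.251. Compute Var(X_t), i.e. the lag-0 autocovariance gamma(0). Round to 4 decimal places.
\gamma(0) = 5.1621

For an MA(q) process X_t = eps_t + sum_i theta_i eps_{t-i} with
Var(eps_t) = sigma^2, the variance is
  gamma(0) = sigma^2 * (1 + sum_i theta_i^2).
  sum_i theta_i^2 = (-0.477)^2 + (0.251)^2 = 0.227529 + 0.063001 = 0.29053.
  gamma(0) = 4 * (1 + 0.29053) = 4 * 1.29053 = 5.16212, which rounds to 5.1621.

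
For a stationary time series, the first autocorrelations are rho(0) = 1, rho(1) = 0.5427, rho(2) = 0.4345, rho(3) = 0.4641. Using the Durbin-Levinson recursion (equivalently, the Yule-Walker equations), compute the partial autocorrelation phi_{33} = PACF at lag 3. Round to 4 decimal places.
\phi_{33} = 0.2470

The PACF at lag k is phi_{kk}, the last component of the solution
to the Yule-Walker system G_k phi = r_k where
  (G_k)_{ij} = rho(|i - j|), (r_k)_i = rho(i), i,j = 1..k.
Equivalently, Durbin-Levinson gives phi_{kk} iteratively:
  phi_{11} = rho(1)
  phi_{kk} = [rho(k) - sum_{j=1..k-1} phi_{k-1,j} rho(k-j)]
            / [1 - sum_{j=1..k-1} phi_{k-1,j} rho(j)],
  phi_{k,j} = phi_{k-1,j} - phi_{kk} phi_{k-1,k-j},  j = 1..k-1.
Step k = 1:
  phi_11 = rho(1) = 0.5427.
Step k = 2:
  phi_22 = [rho(2) - phi_11 rho(1)] / [1 - phi_11 rho(1)] = [0.4345 - (0.5427)(0.5427)] / [1 - (0.5427)(0.5427)]
         = 0.13997671 / 0.70547671 = 0.198414.
  Update: phi_21 = phi_11 - phi_22 phi_11 = 0.5427 - (0.198414)(0.5427) = 0.435021.
Step k = 3:
  phi_33 = [rho(3) - phi_21 rho(2) - phi_22 rho(1)] / [1 - phi_21 rho(1) - phi_22 rho(2)]
    numerator   = 0.4641 - (0.435021)(0.4345) - (0.198414)(0.5427) = 0.16740411
    denominator = 1 - (0.435021)(0.5427) - (0.198414)(0.4345) = 0.67770332
  phi_33 = 0.16740411 / 0.67770332 = 0.247.
Therefore phi_{33} = 0.2470.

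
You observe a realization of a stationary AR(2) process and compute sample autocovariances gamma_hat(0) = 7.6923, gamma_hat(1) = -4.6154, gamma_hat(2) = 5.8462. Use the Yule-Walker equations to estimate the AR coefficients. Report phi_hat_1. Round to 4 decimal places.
\hat\phi_{1} = -0.2250

The Yule-Walker equations for an AR(p) process read, in matrix form,
  Gamma_p phi = r_p,   with   (Gamma_p)_{ij} = gamma(|i - j|),
                       (r_p)_i = gamma(i),   i,j = 1..p.
Substitute the sample gammas (Toeplitz matrix and right-hand side of size 2):
  Gamma_p = [[7.6923, -4.6154], [-4.6154, 7.6923]]
  r_p     = [-4.6154, 5.8462]
Written out:
  7.6923 phi_1 - 4.6154 phi_2 = -4.6154
  -4.6154 phi_1 + 7.6923 phi_2 = 5.8462
Solve by Cramer's rule:
  det = gamma(0)^2 - gamma(1)^2 = (7.6923)^2 - (-4.6154)^2 = 59.17147929 - 21.30191716 = 37.86956213
  phi_hat_1 = [gamma(1) gamma(0) - gamma(1) gamma(2)] / det = [(-4.6154)(7.6923) - (-4.6154)(5.8462)] / 37.86956213 = -8.52048994 / 37.86956213 = -0.225
  phi_hat_2 = [gamma(0) gamma(2) - gamma(1)^2] / det = [(7.6923)(5.8462) - (-4.6154)^2] / 37.86956213 = 23.6688071 / 37.86956213 = 0.625
So phi_hat = [-0.2250, 0.6250].
Therefore phi_hat_1 = -0.2250.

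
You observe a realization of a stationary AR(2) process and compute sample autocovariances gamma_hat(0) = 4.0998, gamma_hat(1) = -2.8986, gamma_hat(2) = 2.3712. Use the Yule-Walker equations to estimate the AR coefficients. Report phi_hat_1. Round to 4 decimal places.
\hat\phi_{1} = -0.5960

The Yule-Walker equations for an AR(p) process read, in matrix form,
  Gamma_p phi = r_p,   with   (Gamma_p)_{ij} = gamma(|i - j|),
                       (r_p)_i = gamma(i),   i,j = 1..p.
Substitute the sample gammas (Toeplitz matrix and right-hand side of size 2):
  Gamma_p = [[4.0998, -2.8986], [-2.8986, 4.0998]]
  r_p     = [-2.8986, 2.3712]
Written out:
  4.0998 phi_1 - 2.8986 phi_2 = -2.8986
  -2.8986 phi_1 + 4.0998 phi_2 = 2.3712
Solve by Cramer's rule:
  det = gamma(0)^2 - gamma(1)^2 = (4.0998)^2 - (-2.8986)^2 = 16.80836004 - 8.40188196 = 8.40647808
  phi_hat_1 = [gamma(1) gamma(0) - gamma(1) gamma(2)] / det = [(-2.8986)(4.0998) - (-2.8986)(2.3712)] / 8.40647808 = -5.01051996 / 8.40647808 = -0.596
  phi_hat_2 = [gamma(0) gamma(2) - gamma(1)^2] / det = [(4.0998)(2.3712) - (-2.8986)^2] / 8.40647808 = 1.3195638 / 8.40647808 = 0.157
So phi_hat = [-0.5960, 0.1570].
Therefore phi_hat_1 = -0.5960.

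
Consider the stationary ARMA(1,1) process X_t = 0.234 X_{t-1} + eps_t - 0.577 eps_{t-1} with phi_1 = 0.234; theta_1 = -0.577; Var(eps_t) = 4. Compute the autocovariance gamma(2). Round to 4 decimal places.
\gamma(2) = -0.2938

Multiply the model equation by X_{t-k} and take expectations. With theta_0 = psi_0 = 1 and psi_j the MA(infinity) weights, this gives
  gamma(k) - sum_i phi_i gamma(k-i) = c_k,
  c_k = sigma^2 * sum_{j=k..q} theta_j psi_{j-k}   (c_k = 0 for k > q),
using gamma(-m) = gamma(m).
psi-weights needed (psi_j = theta_j + sum_i phi_i psi_{j-i}):
  psi_1 = theta_1 + phi_1 = -0.577 + (0.234) = -0.343
Right-hand sides:
  c_0 = sigma^2 (1 + theta_1 psi_1) = 4 * (1 + (-0.577)(-0.343)) = 4 * 1.197911 = 4.791644
  c_1 = sigma^2 theta_1 = 4 * (-0.577) = -2.308
  c_2 = 0
Equations for k = 0 and k = 1 (AR order 1):
  gamma(0) = phi_1 gamma(1) + c_0
  gamma(1) = phi_1 gamma(0) + c_1
Substituting the second into the first: gamma(0) (1 - phi_1^2) = c_0 + phi_1 c_1, so
  gamma(0) = (c_0 + phi_1 c_1) / (1 - phi_1^2) = (4.791644 + (0.234)(-2.308)) / (1 - (0.234)^2) = 4.251572 / 0.945244 = 4.497857.
  gamma(1) = phi_1 gamma(0) + c_1 = (0.234)(4.497857) + (-2.308) = -1.255502.
For k = 2 (> q): gamma(2) = phi_1 gamma(1) = (0.234)(-1.255502) = -0.293787.
Therefore gamma(2) = -0.2938 (to 4 decimal places).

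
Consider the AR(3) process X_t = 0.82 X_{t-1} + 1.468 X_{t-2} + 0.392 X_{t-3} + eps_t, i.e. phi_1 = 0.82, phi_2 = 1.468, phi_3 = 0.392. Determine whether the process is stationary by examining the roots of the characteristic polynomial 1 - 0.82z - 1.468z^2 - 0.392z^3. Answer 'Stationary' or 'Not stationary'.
\text{Not stationary}

The AR(p) characteristic polynomial is P(z) = 1 - 0.82z - 1.468z^2 - 0.392z^3.
Stationarity requires all roots to lie outside the unit circle, i.e. |z| > 1 for every root.
Degree 3: look for a simple real root z0 first, then factor out (1 - z/z0) and solve the remaining quadratic.
Testing z0 = -2.5: P(-2.5) = 1 + (-0.82)(-2.5) + (-1.468)(-2.5)^2 + (-0.392)(-2.5)^3
  = 1 + (2.05) + (-9.175) + (6.125) = 0.  So z_0 = -2.5 is a root, |z_0| = 2.5.
Divide out the factor (1 + 0.4 z) = (1 - z/z0) (since 1/z0 = -0.4):
  P(z) = (1 + 0.4 z)(1 + (-1.22) z + (-0.98) z^2)
  [check: z-coef -1.22 - (-0.4) = -0.82; z^2-coef -0.98 - (-0.4)(-1.22) = -1.468; z^3-coef -(-0.4)(-0.98) = -0.392.]
Remaining roots from the quadratic factor 1 + (-1.22) z + (-0.98) z^2:
  Set 1 + (-1.22) z + (-0.98) z^2 = 0, i.e. a z^2 + b z + c = 0 with a = -0.98, b = -1.22, c = 1.
  Discriminant D = b^2 - 4ac = (-1.22)^2 - 4*(-0.98)*1 = 1.4884 - (-3.92) = 5.4084.
  D >= 0, so the roots are real: z = (-b +/- sqrt(D)) / (2a) = (1.22 +/- 2.325597) / (-1.96).
    z_1 = (1.22 + 2.325597) / (-1.96) = -1.809,   |z_1| = 1.809.
    z_2 = (1.22 - 2.325597) / (-1.96) = 0.5641,   |z_2| = 0.5641.
Moduli of all roots: 2.5000, 1.8090, 0.5641.
All moduli strictly greater than 1? No.
Verdict: Not stationary.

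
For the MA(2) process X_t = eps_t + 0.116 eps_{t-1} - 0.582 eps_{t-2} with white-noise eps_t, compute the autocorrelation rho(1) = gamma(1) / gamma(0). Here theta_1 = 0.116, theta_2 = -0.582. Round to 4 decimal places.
\rho(1) = 0.0359

For an MA(q) process with theta_0 = 1, the autocovariance is
  gamma(k) = sigma^2 * sum_{i=0..q-k} theta_i * theta_{i+k},
and rho(k) = gamma(k) / gamma(0). Sigma^2 cancels.
  numerator   = (1)*(0.116) + (0.116)*(-0.582) = 0.048488.
  denominator = (1)^2 + (0.116)^2 + (-0.582)^2 = 1.35218.
  rho(1) = 0.048488 / 1.35218 = 0.0359.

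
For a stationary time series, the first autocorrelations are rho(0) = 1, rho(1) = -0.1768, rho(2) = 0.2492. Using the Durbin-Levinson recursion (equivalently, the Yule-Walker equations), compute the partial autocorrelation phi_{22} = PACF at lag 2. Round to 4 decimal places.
\phi_{22} = 0.2250

The PACF at lag k is phi_{kk}, the last component of the solution
to the Yule-Walker system G_k phi = r_k where
  (G_k)_{ij} = rho(|i - j|), (r_k)_i = rho(i), i,j = 1..k.
Equivalently, Durbin-Levinson gives phi_{kk} iteratively:
  phi_{11} = rho(1)
  phi_{kk} = [rho(k) - sum_{j=1..k-1} phi_{k-1,j} rho(k-j)]
            / [1 - sum_{j=1..k-1} phi_{k-1,j} rho(j)],
  phi_{k,j} = phi_{k-1,j} - phi_{kk} phi_{k-1,k-j},  j = 1..k-1.
Step k = 1:
  phi_11 = rho(1) = -0.1768.
Step k = 2:
  phi_22 = [rho(2) - phi_11 rho(1)] / [1 - phi_11 rho(1)] = [0.2492 - (-0.1768)(-0.1768)] / [1 - (-0.1768)(-0.1768)]
         = 0.21794176 / 0.96874176 = 0.225.
Therefore phi_{22} = 0.2250.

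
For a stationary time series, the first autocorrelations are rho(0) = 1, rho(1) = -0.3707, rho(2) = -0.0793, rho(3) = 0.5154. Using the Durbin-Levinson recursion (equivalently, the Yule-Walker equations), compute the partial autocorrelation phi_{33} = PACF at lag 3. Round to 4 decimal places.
\phi_{33} = 0.4770

The PACF at lag k is phi_{kk}, the last component of the solution
to the Yule-Walker system G_k phi = r_k where
  (G_k)_{ij} = rho(|i - j|), (r_k)_i = rho(i), i,j = 1..k.
Equivalently, Durbin-Levinson gives phi_{kk} iteratively:
  phi_{11} = rho(1)
  phi_{kk} = [rho(k) - sum_{j=1..k-1} phi_{k-1,j} rho(k-j)]
            / [1 - sum_{j=1..k-1} phi_{k-1,j} rho(j)],
  phi_{k,j} = phi_{k-1,j} - phi_{kk} phi_{k-1,k-j},  j = 1..k-1.
Step k = 1:
  phi_11 = rho(1) = -0.3707.
Step k = 2:
  phi_22 = [rho(2) - phi_11 rho(1)] / [1 - phi_11 rho(1)] = [-0.0793 - (-0.3707)(-0.3707)] / [1 - (-0.3707)(-0.3707)]
         = -0.21671849 / 0.86258151 = -0.251244.
  Update: phi_21 = phi_11 - phi_22 phi_11 = -0.3707 - (-0.251244)(-0.3707) = -0.463836.
Step k = 3:
  phi_33 = [rho(3) - phi_21 rho(2) - phi_22 rho(1)] / [1 - phi_21 rho(1) - phi_22 rho(2)]
    numerator   = 0.5154 - (-0.463836)(-0.0793) - (-0.251244)(-0.3707) = 0.38548161
    denominator = 1 - (-0.463836)(-0.3707) - (-0.251244)(-0.0793) = 0.80813227
  phi_33 = 0.38548161 / 0.80813227 = 0.477.
Therefore phi_{33} = 0.4770.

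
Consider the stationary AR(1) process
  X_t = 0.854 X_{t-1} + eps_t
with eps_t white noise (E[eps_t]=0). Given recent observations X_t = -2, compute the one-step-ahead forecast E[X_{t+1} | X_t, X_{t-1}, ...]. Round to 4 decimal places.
E[X_{t+1} \mid \mathcal F_t] = -1.7080

For an AR(p) model X_t = c + sum_i phi_i X_{t-i} + eps_t, the
one-step-ahead conditional mean is
  E[X_{t+1} | X_t, ...] = c + sum_i phi_i X_{t+1-i}.
Substitute known values:
  E[X_{t+1} | ...] = (0.854) * (-2)
                   = -1.7080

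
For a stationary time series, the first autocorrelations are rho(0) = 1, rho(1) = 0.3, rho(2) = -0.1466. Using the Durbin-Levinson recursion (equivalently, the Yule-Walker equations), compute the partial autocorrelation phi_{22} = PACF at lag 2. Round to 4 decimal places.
\phi_{22} = -0.2600

The PACF at lag k is phi_{kk}, the last component of the solution
to the Yule-Walker system G_k phi = r_k where
  (G_k)_{ij} = rho(|i - j|), (r_k)_i = rho(i), i,j = 1..k.
Equivalently, Durbin-Levinson gives phi_{kk} iteratively:
  phi_{11} = rho(1)
  phi_{kk} = [rho(k) - sum_{j=1..k-1} phi_{k-1,j} rho(k-j)]
            / [1 - sum_{j=1..k-1} phi_{k-1,j} rho(j)],
  phi_{k,j} = phi_{k-1,j} - phi_{kk} phi_{k-1,k-j},  j = 1..k-1.
Step k = 1:
  phi_11 = rho(1) = 0.3.
Step k = 2:
  phi_22 = [rho(2) - phi_11 rho(1)] / [1 - phi_11 rho(1)] = [-0.1466 - (0.3)(0.3)] / [1 - (0.3)(0.3)]
         = -0.2366 / 0.91 = -0.26.
Therefore phi_{22} = -0.2600.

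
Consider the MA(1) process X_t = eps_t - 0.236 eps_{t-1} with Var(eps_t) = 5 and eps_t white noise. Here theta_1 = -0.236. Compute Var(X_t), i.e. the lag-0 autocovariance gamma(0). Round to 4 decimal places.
\gamma(0) = 5.2785

For an MA(q) process X_t = eps_t + sum_i theta_i eps_{t-i} with
Var(eps_t) = sigma^2, the variance is
  gamma(0) = sigma^2 * (1 + sum_i theta_i^2).
  sum_i theta_i^2 = (-0.236)^2 = 0.055696.
  gamma(0) = 5 * (1 + 0.055696) = 5 * 1.055696 = 5.27848, which rounds to 5.2785.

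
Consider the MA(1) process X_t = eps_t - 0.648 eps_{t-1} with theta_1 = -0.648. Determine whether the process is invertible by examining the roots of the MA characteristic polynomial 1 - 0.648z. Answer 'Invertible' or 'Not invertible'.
\text{Invertible}

The MA(q) characteristic polynomial is P(z) = 1 - 0.648z.
Invertibility requires all roots to lie outside the unit circle, i.e. |z| > 1 for every root.
This is linear in z: 1 + (-0.648) z = 0  =>  z = -1/(-0.648) = 1.54321,  |z| = 1.54321.
Moduli of all roots: 1.5432.
All moduli strictly greater than 1? Yes.
Verdict: Invertible.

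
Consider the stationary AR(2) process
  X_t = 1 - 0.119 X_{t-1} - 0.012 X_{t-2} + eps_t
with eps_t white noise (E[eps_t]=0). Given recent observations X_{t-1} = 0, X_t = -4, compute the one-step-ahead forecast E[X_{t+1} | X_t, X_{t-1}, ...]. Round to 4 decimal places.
E[X_{t+1} \mid \mathcal F_t] = 1.4760

For an AR(p) model X_t = c + sum_i phi_i X_{t-i} + eps_t, the
one-step-ahead conditional mean is
  E[X_{t+1} | X_t, ...] = c + sum_i phi_i X_{t+1-i}.
Substitute known values:
  E[X_{t+1} | ...] = 1 + (-0.119) * (-4) + (-0.012) * (0)
                   = 1.4760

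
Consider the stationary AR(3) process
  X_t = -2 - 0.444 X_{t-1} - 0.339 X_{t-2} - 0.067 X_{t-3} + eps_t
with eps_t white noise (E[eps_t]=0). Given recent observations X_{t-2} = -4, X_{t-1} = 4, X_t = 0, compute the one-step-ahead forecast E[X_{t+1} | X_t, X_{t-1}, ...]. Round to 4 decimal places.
E[X_{t+1} \mid \mathcal F_t] = -3.0880

For an AR(p) model X_t = c + sum_i phi_i X_{t-i} + eps_t, the
one-step-ahead conditional mean is
  E[X_{t+1} | X_t, ...] = c + sum_i phi_i X_{t+1-i}.
Substitute known values:
  E[X_{t+1} | ...] = -2 + (-0.444) * (0) + (-0.339) * (4) + (-0.067) * (-4)
                   = -3.0880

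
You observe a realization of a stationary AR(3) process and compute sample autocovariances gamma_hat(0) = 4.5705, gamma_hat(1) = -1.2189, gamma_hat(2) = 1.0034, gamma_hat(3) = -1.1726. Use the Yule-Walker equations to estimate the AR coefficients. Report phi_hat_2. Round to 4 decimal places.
\hat\phi_{2} = 0.1190

The Yule-Walker equations for an AR(p) process read, in matrix form,
  Gamma_p phi = r_p,   with   (Gamma_p)_{ij} = gamma(|i - j|),
                       (r_p)_i = gamma(i),   i,j = 1..p.
Substitute the sample gammas (Toeplitz matrix and right-hand side of size 3):
  Gamma_p = [[4.5705, -1.2189, 1.0034], [-1.2189, 4.5705, -1.2189], [1.0034, -1.2189, 4.5705]]
  r_p     = [-1.2189, 1.0034, -1.1726]
Written out (R1..R3):
  (R1) 4.5705 phi_1 - 1.2189 phi_2 + 1.0034 phi_3 = -1.2189
  (R2) -1.2189 phi_1 + 4.5705 phi_2 - 1.2189 phi_3 = 1.0034
  (R3) 1.0034 phi_1 - 1.2189 phi_2 + 4.5705 phi_3 = -1.1726
Gaussian elimination:
  R2 <- R2 - (-1.2189/4.5705) R1 = R2 - (-0.266689) R1:  4.245433 phi_2 - 0.951305 phi_3 = 0.678333
  R3 <- R3 - (1.0034/4.5705) R1 = R3 - (0.219538) R1:  -0.951305 phi_2 + 4.350215 phi_3 = -0.905005
  R3 <- R3 - (-0.951305/4.245433) R2 = R3 - (-0.224077) R2:  4.13705 phi_3 = -0.753006
Back-substitution:
  phi_hat_3 = -0.753006 / 4.13705 = -0.182015
  phi_hat_2 = (0.678333 - (-0.951305)(-0.182015)) / 4.245433 = 0.118994
  phi_hat_1 = (-1.2189 - (-1.2189)(0.118994) - (1.0034)(-0.182015)) / 4.5705 = -0.194995
So phi_hat = [-0.1950, 0.1190, -0.1820].
Therefore phi_hat_2 = 0.1190.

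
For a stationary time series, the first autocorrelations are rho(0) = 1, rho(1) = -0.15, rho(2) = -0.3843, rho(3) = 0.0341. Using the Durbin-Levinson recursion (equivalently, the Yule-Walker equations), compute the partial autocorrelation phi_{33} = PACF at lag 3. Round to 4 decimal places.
\phi_{33} = -0.1361

The PACF at lag k is phi_{kk}, the last component of the solution
to the Yule-Walker system G_k phi = r_k where
  (G_k)_{ij} = rho(|i - j|), (r_k)_i = rho(i), i,j = 1..k.
Equivalently, Durbin-Levinson gives phi_{kk} iteratively:
  phi_{11} = rho(1)
  phi_{kk} = [rho(k) - sum_{j=1..k-1} phi_{k-1,j} rho(k-j)]
            / [1 - sum_{j=1..k-1} phi_{k-1,j} rho(j)],
  phi_{k,j} = phi_{k-1,j} - phi_{kk} phi_{k-1,k-j},  j = 1..k-1.
Step k = 1:
  phi_11 = rho(1) = -0.15.
Step k = 2:
  phi_22 = [rho(2) - phi_11 rho(1)] / [1 - phi_11 rho(1)] = [-0.3843 - (-0.15)(-0.15)] / [1 - (-0.15)(-0.15)]
         = -0.4068 / 0.9775 = -0.416164.
  Update: phi_21 = phi_11 - phi_22 phi_11 = -0.15 - (-0.416164)(-0.15) = -0.212425.
Step k = 3:
  phi_33 = [rho(3) - phi_21 rho(2) - phi_22 rho(1)] / [1 - phi_21 rho(1) - phi_22 rho(2)]
    numerator   = 0.0341 - (-0.212425)(-0.3843) - (-0.416164)(-0.15) = -0.10995931
    denominator = 1 - (-0.212425)(-0.15) - (-0.416164)(-0.3843) = 0.80820461
  phi_33 = -0.10995931 / 0.80820461 = -0.1361.
Therefore phi_{33} = -0.1361.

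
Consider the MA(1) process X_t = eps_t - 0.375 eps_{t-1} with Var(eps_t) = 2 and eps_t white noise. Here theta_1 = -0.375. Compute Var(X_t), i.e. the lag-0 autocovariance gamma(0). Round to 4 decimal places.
\gamma(0) = 2.2813

For an MA(q) process X_t = eps_t + sum_i theta_i eps_{t-i} with
Var(eps_t) = sigma^2, the variance is
  gamma(0) = sigma^2 * (1 + sum_i theta_i^2).
  sum_i theta_i^2 = (-0.375)^2 = 0.140625.
  gamma(0) = 2 * (1 + 0.140625) = 2 * 1.140625 = 2.28125, which rounds to 2.2813.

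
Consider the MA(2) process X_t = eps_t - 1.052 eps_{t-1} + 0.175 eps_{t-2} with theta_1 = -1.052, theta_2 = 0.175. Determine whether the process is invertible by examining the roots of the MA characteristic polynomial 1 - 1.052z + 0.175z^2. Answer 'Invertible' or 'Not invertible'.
\text{Invertible}

The MA(q) characteristic polynomial is P(z) = 1 - 1.052z + 0.175z^2.
Invertibility requires all roots to lie outside the unit circle, i.e. |z| > 1 for every root.
Set 1 + (-1.052) z + (0.175) z^2 = 0, i.e. a z^2 + b z + c = 0 with a = 0.175, b = -1.052, c = 1.
Discriminant D = b^2 - 4ac = (-1.052)^2 - 4*(0.175)*1 = 1.106704 - (0.7) = 0.406704.
D >= 0, so the roots are real: z = (-b +/- sqrt(D)) / (2a) = (1.052 +/- 0.637733) / (0.35).
  z_1 = (1.052 + 0.637733) / (0.35) = 4.8278,   |z_1| = 4.8278.
  z_2 = (1.052 - 0.637733) / (0.35) = 1.1836,   |z_2| = 1.1836.
Moduli of all roots: 4.8278, 1.1836.
All moduli strictly greater than 1? Yes.
Verdict: Invertible.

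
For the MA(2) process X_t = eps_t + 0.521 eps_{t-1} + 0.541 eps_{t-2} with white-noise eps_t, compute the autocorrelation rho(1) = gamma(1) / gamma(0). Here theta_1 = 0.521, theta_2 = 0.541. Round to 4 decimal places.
\rho(1) = 0.5133

For an MA(q) process with theta_0 = 1, the autocovariance is
  gamma(k) = sigma^2 * sum_{i=0..q-k} theta_i * theta_{i+k},
and rho(k) = gamma(k) / gamma(0). Sigma^2 cancels.
  numerator   = (1)*(0.521) + (0.521)*(0.541) = 0.802861.
  denominator = (1)^2 + (0.521)^2 + (0.541)^2 = 1.564122.
  rho(1) = 0.802861 / 1.564122 = 0.5133.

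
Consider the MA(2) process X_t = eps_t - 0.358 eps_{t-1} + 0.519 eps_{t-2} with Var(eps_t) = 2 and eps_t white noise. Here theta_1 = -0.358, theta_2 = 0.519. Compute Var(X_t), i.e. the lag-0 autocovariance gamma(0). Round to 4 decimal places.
\gamma(0) = 2.7951

For an MA(q) process X_t = eps_t + sum_i theta_i eps_{t-i} with
Var(eps_t) = sigma^2, the variance is
  gamma(0) = sigma^2 * (1 + sum_i theta_i^2).
  sum_i theta_i^2 = (-0.358)^2 + (0.519)^2 = 0.128164 + 0.269361 = 0.397525.
  gamma(0) = 2 * (1 + 0.397525) = 2 * 1.397525 = 2.79505, which rounds to 2.7951.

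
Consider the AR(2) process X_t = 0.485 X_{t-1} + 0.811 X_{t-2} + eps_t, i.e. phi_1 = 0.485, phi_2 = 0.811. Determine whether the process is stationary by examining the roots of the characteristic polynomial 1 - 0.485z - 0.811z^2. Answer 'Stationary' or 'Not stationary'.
\text{Not stationary}

The AR(p) characteristic polynomial is P(z) = 1 - 0.485z - 0.811z^2.
Stationarity requires all roots to lie outside the unit circle, i.e. |z| > 1 for every root.
Set 1 + (-0.485) z + (-0.811) z^2 = 0, i.e. a z^2 + b z + c = 0 with a = -0.811, b = -0.485, c = 1.
Discriminant D = b^2 - 4ac = (-0.485)^2 - 4*(-0.811)*1 = 0.235225 - (-3.244) = 3.479225.
D >= 0, so the roots are real: z = (-b +/- sqrt(D)) / (2a) = (0.485 +/- 1.865268) / (-1.622).
  z_1 = (0.485 + 1.865268) / (-1.622) = -1.449,   |z_1| = 1.449.
  z_2 = (0.485 - 1.865268) / (-1.622) = 0.851,   |z_2| = 0.851.
Moduli of all roots: 1.4490, 0.8510.
All moduli strictly greater than 1? No.
Verdict: Not stationary.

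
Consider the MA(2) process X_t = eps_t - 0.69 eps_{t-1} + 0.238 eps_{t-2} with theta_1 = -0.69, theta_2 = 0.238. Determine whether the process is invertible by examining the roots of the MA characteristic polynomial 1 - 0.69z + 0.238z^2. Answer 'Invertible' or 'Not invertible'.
\text{Invertible}

The MA(q) characteristic polynomial is P(z) = 1 - 0.69z + 0.238z^2.
Invertibility requires all roots to lie outside the unit circle, i.e. |z| > 1 for every root.
Set 1 + (-0.69) z + (0.238) z^2 = 0, i.e. a z^2 + b z + c = 0 with a = 0.238, b = -0.69, c = 1.
Discriminant D = b^2 - 4ac = (-0.69)^2 - 4*(0.238)*1 = 0.4761 - (0.952) = -0.4759.
D < 0, so the roots are the complex-conjugate pair z = (-b +/- i sqrt(-D)) / (2a) = 1.4496 +/- 1.4493i.
For a conjugate pair |z|^2 = z * conj(z) = (product of roots) = c/a = 1/(0.238) = 4.201681, so |z| = sqrt(4.201681) = 2.0498 for both roots.
Moduli of all roots: 2.0498, 2.0498.
All moduli strictly greater than 1? Yes.
Verdict: Invertible.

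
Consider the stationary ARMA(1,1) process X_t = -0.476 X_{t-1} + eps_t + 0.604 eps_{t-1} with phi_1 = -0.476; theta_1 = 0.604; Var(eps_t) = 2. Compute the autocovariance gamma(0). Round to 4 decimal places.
\gamma(0) = 2.0424

Multiply the model equation by X_{t-k} and take expectations. With theta_0 = psi_0 = 1 and psi_j the MA(infinity) weights, this gives
  gamma(k) - sum_i phi_i gamma(k-i) = c_k,
  c_k = sigma^2 * sum_{j=k..q} theta_j psi_{j-k}   (c_k = 0 for k > q),
using gamma(-m) = gamma(m).
psi-weights needed (psi_j = theta_j + sum_i phi_i psi_{j-i}):
  psi_1 = theta_1 + phi_1 = 0.604 + (-0.476) = 0.128
Right-hand sides:
  c_0 = sigma^2 (1 + theta_1 psi_1) = 2 * (1 + (0.604)(0.128)) = 2 * 1.077312 = 2.154624
  c_1 = sigma^2 theta_1 = 2 * (0.604) = 1.208
  c_2 = 0
Equations for k = 0 and k = 1 (AR order 1):
  gamma(0) = phi_1 gamma(1) + c_0
  gamma(1) = phi_1 gamma(0) + c_1
Substituting the second into the first: gamma(0) (1 - phi_1^2) = c_0 + phi_1 c_1, so
  gamma(0) = (c_0 + phi_1 c_1) / (1 - phi_1^2) = (2.154624 + (-0.476)(1.208)) / (1 - (-0.476)^2) = 1.579616 / 0.773424 = 2.042367.
Therefore gamma(0) = 2.0424 (to 4 decimal places).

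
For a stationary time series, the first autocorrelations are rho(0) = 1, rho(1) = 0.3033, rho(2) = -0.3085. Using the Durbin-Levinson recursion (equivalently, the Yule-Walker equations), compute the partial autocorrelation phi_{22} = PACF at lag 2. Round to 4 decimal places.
\phi_{22} = -0.4411

The PACF at lag k is phi_{kk}, the last component of the solution
to the Yule-Walker system G_k phi = r_k where
  (G_k)_{ij} = rho(|i - j|), (r_k)_i = rho(i), i,j = 1..k.
Equivalently, Durbin-Levinson gives phi_{kk} iteratively:
  phi_{11} = rho(1)
  phi_{kk} = [rho(k) - sum_{j=1..k-1} phi_{k-1,j} rho(k-j)]
            / [1 - sum_{j=1..k-1} phi_{k-1,j} rho(j)],
  phi_{k,j} = phi_{k-1,j} - phi_{kk} phi_{k-1,k-j},  j = 1..k-1.
Step k = 1:
  phi_11 = rho(1) = 0.3033.
Step k = 2:
  phi_22 = [rho(2) - phi_11 rho(1)] / [1 - phi_11 rho(1)] = [-0.3085 - (0.3033)(0.3033)] / [1 - (0.3033)(0.3033)]
         = -0.40049089 / 0.90800911 = -0.4411.
Therefore phi_{22} = -0.4411.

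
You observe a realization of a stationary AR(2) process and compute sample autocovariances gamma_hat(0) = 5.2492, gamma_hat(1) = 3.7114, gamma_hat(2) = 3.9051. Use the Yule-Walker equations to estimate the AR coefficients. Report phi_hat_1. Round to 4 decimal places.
\hat\phi_{1} = 0.3620

The Yule-Walker equations for an AR(p) process read, in matrix form,
  Gamma_p phi = r_p,   with   (Gamma_p)_{ij} = gamma(|i - j|),
                       (r_p)_i = gamma(i),   i,j = 1..p.
Substitute the sample gammas (Toeplitz matrix and right-hand side of size 2):
  Gamma_p = [[5.2492, 3.7114], [3.7114, 5.2492]]
  r_p     = [3.7114, 3.9051]
Written out:
  5.2492 phi_1 + 3.7114 phi_2 = 3.7114
  3.7114 phi_1 + 5.2492 phi_2 = 3.9051
Solve by Cramer's rule:
  det = gamma(0)^2 - gamma(1)^2 = (5.2492)^2 - (3.7114)^2 = 27.55410064 - 13.77448996 = 13.77961068
  phi_hat_1 = [gamma(1) gamma(0) - gamma(1) gamma(2)] / det = [(3.7114)(5.2492) - (3.7114)(3.9051)] / 13.77961068 = 4.98849274 / 13.77961068 = 0.362
  phi_hat_2 = [gamma(0) gamma(2) - gamma(1)^2] / det = [(5.2492)(3.9051) - (3.7114)^2] / 13.77961068 = 6.72416096 / 13.77961068 = 0.488
So phi_hat = [0.3620, 0.4880].
Therefore phi_hat_1 = 0.3620.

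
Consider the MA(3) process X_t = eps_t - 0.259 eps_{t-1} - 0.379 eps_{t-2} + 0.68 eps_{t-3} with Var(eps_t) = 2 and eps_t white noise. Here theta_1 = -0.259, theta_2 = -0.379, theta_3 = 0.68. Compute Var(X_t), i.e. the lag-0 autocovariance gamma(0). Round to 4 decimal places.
\gamma(0) = 3.3462

For an MA(q) process X_t = eps_t + sum_i theta_i eps_{t-i} with
Var(eps_t) = sigma^2, the variance is
  gamma(0) = sigma^2 * (1 + sum_i theta_i^2).
  sum_i theta_i^2 = (-0.259)^2 + (-0.379)^2 + (0.68)^2 = 0.067081 + 0.143641 + 0.4624 = 0.673122.
  gamma(0) = 2 * (1 + 0.673122) = 2 * 1.673122 = 3.346244, which rounds to 3.3462.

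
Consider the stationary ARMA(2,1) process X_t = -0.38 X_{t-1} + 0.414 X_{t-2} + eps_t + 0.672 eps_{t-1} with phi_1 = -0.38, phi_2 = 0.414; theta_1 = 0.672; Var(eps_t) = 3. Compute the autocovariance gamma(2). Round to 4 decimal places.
\gamma(2) = 1.0861

Multiply the model equation by X_{t-k} and take expectations. With theta_0 = psi_0 = 1 and psi_j the MA(infinity) weights, this gives
  gamma(k) - sum_i phi_i gamma(k-i) = c_k,
  c_k = sigma^2 * sum_{j=k..q} theta_j psi_{j-k}   (c_k = 0 for k > q),
using gamma(-m) = gamma(m).
psi-weights needed (psi_j = theta_j + sum_i phi_i psi_{j-i}):
  psi_1 = theta_1 + phi_1 = 0.672 + (-0.38) = 0.292
Right-hand sides:
  c_0 = sigma^2 (1 + theta_1 psi_1) = 3 * (1 + (0.672)(0.292)) = 3 * 1.196224 = 3.588672
  c_1 = sigma^2 theta_1 = 3 * (0.672) = 2.016
  c_2 = 0
Equations for k = 0, 1, 2 (AR order 2, c_2 = 0):
  (E0) gamma(0) = phi_1 gamma(1) + phi_2 gamma(2) + c_0
  (E1) gamma(1) = phi_1 gamma(0) + phi_2 gamma(1) + c_1
  (E2) gamma(2) = phi_1 gamma(1) + phi_2 gamma(0)
From (E1): gamma(1) = A gamma(0) + B with
  A = phi_1 / (1 - phi_2) = -0.38 / 0.586 = -0.648464,   B = c_1 / (1 - phi_2) = 2.016 / 0.586 = 3.440273.
Insert (E2) into (E0): gamma(0) (1 - phi_2^2) = phi_1 (1 + phi_2) gamma(1) + c_0.
  phi_1 (1 + phi_2) = (-0.38)(1.414) = -0.53732,   1 - phi_2^2 = 0.828604.
Replace gamma(1) by A gamma(0) + B and collect gamma(0):
  gamma(0) [0.828604 - (-0.53732)(-0.648464)] = (-0.53732)(3.440273) + 3.588672
  gamma(0) * 0.480171 = 1.740144
  gamma(0) = 1.740144 / 0.480171 = 3.624008.
  gamma(1) = A gamma(0) + B = (-0.648464)(3.624008) + (3.440273) = 1.090234.
  gamma(2) = phi_1 gamma(1) + phi_2 gamma(0) = (-0.38)(1.090234) + (0.414)(3.624008) = 1.086051.
Therefore gamma(2) = 1.0861 (to 4 decimal places).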